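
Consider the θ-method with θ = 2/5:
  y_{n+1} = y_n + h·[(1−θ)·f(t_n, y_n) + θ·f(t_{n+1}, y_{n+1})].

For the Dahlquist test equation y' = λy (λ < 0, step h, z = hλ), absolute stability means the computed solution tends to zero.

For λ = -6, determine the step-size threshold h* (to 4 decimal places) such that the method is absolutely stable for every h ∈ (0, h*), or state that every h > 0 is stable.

With y'=λy (z=hλ):
  y_{n+1} = y_n + z·[3/5·y_n + 2/5·y_{n+1}] ⇒ (1 − 2/5z)y_{n+1} = (1 + 3/5z)y_n
  so R(z) = (1 + 3/5z)/(1 − 2/5z).

Need |R(x)|<1, x<0.
x=-0.67: |R|=0.4716
R=−1: 1+3/5x = −1+2/5x ⇒ -1/5x=2 ⇒ x=2/(-1/5)=-10.0000
Confirm numerically:
  x=-9.011: |R|=0.95704 <1
  x=-4.250: |R|=0.57407 <1
  x=-4.057: |R|=0.54682 <1
  x=-10.424: |R|=1.01640 >1
  x=-10.232: |R|=1.00911 >1
  x=-10.183: |R|=1.00721 >1
So |R|<1 on (-10.0000, 0).

(-10.0000,0); λ=-6 ⇒ h* = (10)/6 = 1.6667.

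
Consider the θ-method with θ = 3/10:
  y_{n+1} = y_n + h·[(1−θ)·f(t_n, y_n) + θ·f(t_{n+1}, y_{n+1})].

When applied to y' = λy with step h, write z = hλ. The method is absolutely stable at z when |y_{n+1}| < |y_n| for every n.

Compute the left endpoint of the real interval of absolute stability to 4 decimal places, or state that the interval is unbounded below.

z* = -5.0000.

On y'=λy, z=hλ:
  y_{n+1} = y_n + z·[7/10·y_n + 3/10·y_{n+1}] ⇒ (1 − 3/10z)y_{n+1} = (1 + 7/10z)y_n
  so R(z) = (1 + 7/10z)/(1 − 3/10z).

Find x<0 with |R(x)|<1.
x=-0.7: |R|=0.4215
R=−1: 1+7/10x = −1+3/10x ⇒ -2/5x=2 ⇒ x=2/(-2/5)=-5.0000
Confirm numerically:
  x=-4.275: |R|=0.87295 <1
  x=-3.771: |R|=0.76934 <1
  x=-3.268: |R|=0.65017 <1
  x=-5.580: |R|=1.08676 >1
  x=-5.384: |R|=1.05873 >1
  x=-5.082: |R|=1.01299 >1
Interval (-5.0000, 0).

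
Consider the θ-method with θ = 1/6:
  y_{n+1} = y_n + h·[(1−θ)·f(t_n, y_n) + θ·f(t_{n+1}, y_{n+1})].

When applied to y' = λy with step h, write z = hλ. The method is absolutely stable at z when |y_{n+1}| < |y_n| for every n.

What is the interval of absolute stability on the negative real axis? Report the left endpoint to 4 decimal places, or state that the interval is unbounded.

z∈(-3.0000,0).

Test eqn y'=λy, z=hλ:
  y_{n+1} = y_n + z·[5/6·y_n + 1/6·y_{n+1}] ⇒ (1 − 1/6z)y_{n+1} = (1 + 5/6z)y_n
  ⇒ R(z) = (1 + 5/6z)/(1 − 1/6z).

Find x<0 with |R(x)|<1.
x=-1.64: |R|=0.2880
R=−1: 1+5/6x = −1+1/6x ⇒ -2/3x=2 ⇒ x=2/(-2/3)=-3.0000
Confirm numerically:
  x=-2.648: |R|=0.83719 <1
  x=-2.547: |R|=0.78800 <1
  x=-1.841: |R|=0.40875 <1
  x=-1.280: |R|=0.05495 <1
  x=-3.537: |R|=1.22523 >1
  x=-3.394: |R|=1.16777 >1
  x=-3.237: |R|=1.10263 >1
Interval (-3.0000, 0).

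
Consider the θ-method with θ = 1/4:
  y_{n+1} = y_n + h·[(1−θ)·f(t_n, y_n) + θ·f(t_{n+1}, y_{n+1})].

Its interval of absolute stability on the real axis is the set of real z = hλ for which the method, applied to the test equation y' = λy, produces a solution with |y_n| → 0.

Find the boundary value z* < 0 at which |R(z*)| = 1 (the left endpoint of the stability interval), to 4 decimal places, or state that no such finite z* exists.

left endpoint -4.0000.

Set f=λy, z=hλ:
  y_{n+1} = y_n + z·[3/4·y_n + 1/4·y_{n+1}] ⇒ (1 − 1/4z)y_{n+1} = (1 + 3/4z)y_n
  Hence R(z) = (1 + 3/4z)/(1 − 1/4z).

Need |R(x)|<1, x<0.
x=-0.78: |R|=0.3473
R=−1: 1+3/4x = −1+1/4x ⇒ -1/2x=2 ⇒ x=2/(-1/2)=-4.0000
Confirm numerically:
  x=-2.945: |R|=0.69618 <1
  x=-2.167: |R|=0.40555 <1
  x=-1.779: |R|=0.23135 <1
  x=-4.173: |R|=1.04233 >1
  x=-4.169: |R|=1.04138 >1
Stable set (-4.0000, 0).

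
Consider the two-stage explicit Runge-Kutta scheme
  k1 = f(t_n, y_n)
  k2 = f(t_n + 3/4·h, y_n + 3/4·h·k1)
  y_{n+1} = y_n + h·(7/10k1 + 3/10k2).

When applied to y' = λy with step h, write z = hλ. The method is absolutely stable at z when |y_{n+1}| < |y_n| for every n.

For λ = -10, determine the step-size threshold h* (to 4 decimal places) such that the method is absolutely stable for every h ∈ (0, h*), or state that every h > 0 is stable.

(-4.4444,0); λ=-10 ⇒ h* = (40/9)/10 = 0.4444.

Set f=λy, z=hλ:
  k1=λy_n ⇒ h·k1=z·y_n;  k2=λ(1+3/4z)y_n ⇒ h·k2=z(1+3/4z)y_n
  y_{n+1}/y_n = 1 + 7/10z + 3/10z(1+3/4z) = 1 + z + 9/40z²
  R(z) = 1 + z + 9/40z².

Need |R(x)|<1, x<0.
x=-1.17: |R|=0.1380
R=1: x+9/40x²=0 ⇒ x=−40/9=-4.4444; min R=1−1/(4·9/40)=-0.1111>−1
Confirm numerically:
  x=-3.456: |R|=0.23139 <1
  x=-3.160: |R|=0.08676 <1
  x=-3.042: |R|=0.04010 <1
  x=-1.783: |R|=0.06770 <1
  x=-5.011: |R|=1.63878 >1
  x=-4.647: |R|=1.21179 >1
Interval (-4.4444, 0).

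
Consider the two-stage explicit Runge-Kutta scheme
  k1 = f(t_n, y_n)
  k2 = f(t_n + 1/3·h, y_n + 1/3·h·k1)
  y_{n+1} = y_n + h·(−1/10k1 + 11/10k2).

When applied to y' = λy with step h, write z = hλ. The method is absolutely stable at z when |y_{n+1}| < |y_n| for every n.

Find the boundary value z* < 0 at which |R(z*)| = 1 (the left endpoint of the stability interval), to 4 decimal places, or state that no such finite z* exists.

On y'=λy, z=hλ:
  k1=λy_n ⇒ h·k1=z·y_n;  k2=λ(1+1/3z)y_n ⇒ h·k2=z(1+1/3z)y_n
  y_{n+1}/y_n = 1 − 1/10z + 11/10z(1+1/3z) = 1 + z + 11/30z²
  R(z) = 1 + z + 11/30z².

Boundary: |R(x)|=1, x<0.
x=-1.23: |R|=0.3247
R=1: x+11/30x²=0 ⇒ x=−30/11=-2.7273; min R=1−1/(4·11/30)=0.3182>−1
Confirm numerically:
  x=-2.696: |R|=0.96909 <1
  x=-2.096: |R|=0.51485 <1
  x=-1.727: |R|=0.36659 <1
  x=-3.288: |R|=1.67601 >1
  x=-2.987: |R|=1.28446 >1
Stable set (-2.7273, 0).

z* = -2.7273.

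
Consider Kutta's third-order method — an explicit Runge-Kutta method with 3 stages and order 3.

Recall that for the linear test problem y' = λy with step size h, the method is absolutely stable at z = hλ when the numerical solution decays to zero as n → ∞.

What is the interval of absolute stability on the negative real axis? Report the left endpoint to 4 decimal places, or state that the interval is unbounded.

Set f=λy, z=hλ:
  order 3, 3-stage ⇒ R(z)=1+z+z^2/2+z^3/6
  (e.g. R(-0.71)=0.48240, |R|=0.48240)

Find x<0 with |R(x)|<1.
x=-0.71: |R|=0.4824
|R(-2.9)|=1.7598 |R(-1.6)|=0.0027 |R(-1.14)|=0.2629
Bisect:
  x_lo=-3.2646 |R|=2.7345  x_hi=-0.1857 |R|=0.8305
  mid=-1.72513 |R|=0.09278 →hi
  mid=-2.49485 |R|=0.97081 →hi
  mid=-2.87971 |R|=1.71344 →lo
  mid=-2.68728 |R|=1.31089 →lo
  mid=-2.59106 |R|=1.13349 →lo
  mid=-2.54296 |R|=1.05037 →lo
  mid=-2.51890 |R|=1.01015 →lo
  mid=-2.50688 |R|=0.99037 →hi
  ...
  [-2.51289,-2.51270] ⇒ x*=-2.5127
Stable set (-2.5127, 0).

(-2.5127, 0).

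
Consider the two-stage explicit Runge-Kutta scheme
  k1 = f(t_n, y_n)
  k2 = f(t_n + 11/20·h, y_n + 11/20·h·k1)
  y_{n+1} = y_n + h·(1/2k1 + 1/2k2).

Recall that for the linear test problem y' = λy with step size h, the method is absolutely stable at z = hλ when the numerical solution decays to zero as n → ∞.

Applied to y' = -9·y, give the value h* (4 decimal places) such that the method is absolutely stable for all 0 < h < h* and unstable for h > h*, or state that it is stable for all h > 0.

Set f=λy, z=hλ:
  k1=λy_n ⇒ h·k1=z·y_n;  k2=λ(1+11/20z)y_n ⇒ h·k2=z(1+11/20z)y_n
  y_{n+1}/y_n = 1 + 1/2z + 1/2z(1+11/20z) = 1 + z + 11/40z²
  R(z) = 1 + z + 11/40z².

Solve |R(x)|<1 on ℝ⁻.
x=-0.8: |R|=0.3760
R=1: x+11/40x²=0 ⇒ x=−40/11=-3.6364; min R=1−1/(4·11/40)=0.0909>−1
Confirm numerically:
  x=-3.167: |R|=0.59122 <1
  x=-2.723: |R|=0.31605 <1
  x=-2.122: |R|=0.11629 <1
  x=-1.774: |R|=0.09145 <1
  x=-4.208: |R|=1.66150 >1
  x=-4.111: |R|=1.53659 >1
  x=-4.001: |R|=1.40120 >1
Interval (-3.6364, 0).

(-3.6364,0); λ=-9 ⇒ h* = (40/11)/9 = 0.4040.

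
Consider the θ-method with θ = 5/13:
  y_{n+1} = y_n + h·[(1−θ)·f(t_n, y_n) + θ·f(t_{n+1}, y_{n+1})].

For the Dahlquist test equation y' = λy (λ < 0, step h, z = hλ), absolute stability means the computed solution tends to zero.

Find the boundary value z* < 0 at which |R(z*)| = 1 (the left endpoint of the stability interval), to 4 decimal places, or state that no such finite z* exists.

On y'=λy, z=hλ:
  y_{n+1} = y_n + z·[8/13·y_n + 5/13·y_{n+1}] ⇒ (1 − 5/13z)y_{n+1} = (1 + 8/13z)y_n
  R(z) = (1 + 8/13z)/(1 − 5/13z).

Boundary: |R(x)|=1, x<0.
x=-0.99: |R|=0.2830
R=−1: 1+8/13x = −1+5/13x ⇒ -3/13x=2 ⇒ x=2/(-3/13)=-8.6667
Confirm numerically:
  x=-7.399: |R|=0.92393 <1
  x=-7.318: |R|=0.91841 <1
  x=-4.440: |R|=0.63977 <1
  x=-3.626: |R|=0.51423 <1
  x=-9.154: |R|=1.02488 >1
  x=-9.106: |R|=1.02252 >1
  x=-9.036: |R|=1.01904 >1
Interval (-8.6667, 0).

z* = -8.6667.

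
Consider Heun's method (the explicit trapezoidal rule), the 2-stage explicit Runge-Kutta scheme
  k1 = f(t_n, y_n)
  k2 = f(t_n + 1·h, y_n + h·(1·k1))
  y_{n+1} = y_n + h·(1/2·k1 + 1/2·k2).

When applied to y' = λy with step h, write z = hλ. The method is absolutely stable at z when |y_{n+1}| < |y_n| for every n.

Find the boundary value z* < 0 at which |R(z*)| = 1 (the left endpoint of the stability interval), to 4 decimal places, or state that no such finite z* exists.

z* = -2.0000.

With y'=λy (z=hλ):
  order 2, 2-stage ⇒ R(z)=1+z+z^2/2
  (e.g. R(-0.82)=0.51620, |R|=0.51620)

Need |R(x)|<1, x<0.
x=-0.82: |R|=0.5162
|R(-1.75)|=0.7812 |R(-1.13)|=0.5085 |R(-1.06)|=0.5018
Bisect:
  x_lo=-2.3072 |R|=1.3544  x_hi=-0.3189 |R|=0.7320
  mid=-1.31304 |R|=0.54900 →hi
  mid=-1.81014 |R|=0.82816 →hi
  mid=-2.05868 |R|=1.06040 →lo
  mid=-1.93441 |R|=0.93656 →hi
  mid=-1.99655 |R|=0.99655 →hi
  mid=-2.02761 |R|=1.02799 →lo
  mid=-2.01208 |R|=1.01215 →lo
  mid=-2.00431 |R|=1.00432 →lo
  ...
  [-2.00006,-1.99994] ⇒ x*=-2.0000
So |R|<1 on (-2.0000, 0).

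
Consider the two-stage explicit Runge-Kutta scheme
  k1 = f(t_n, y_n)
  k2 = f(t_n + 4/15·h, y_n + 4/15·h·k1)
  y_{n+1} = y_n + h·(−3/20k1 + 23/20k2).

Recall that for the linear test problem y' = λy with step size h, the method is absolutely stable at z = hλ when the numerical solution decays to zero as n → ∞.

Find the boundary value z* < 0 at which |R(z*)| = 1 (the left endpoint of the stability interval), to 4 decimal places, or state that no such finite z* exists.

Test eqn y'=λy, z=hλ:
  k1=λy_n ⇒ h·k1=z·y_n;  k2=λ(1+4/15z)y_n ⇒ h·k2=z(1+4/15z)y_n
  y_{n+1}/y_n = 1 − 3/20z + 23/20z(1+4/15z) = 1 + z + 23/75z²
  so R(z) = 1 + z + 23/75z².

Find x<0 with |R(x)|<1.
x=-0.66: |R|=0.4736
R=1: x+23/75x²=0 ⇒ x=−75/23=-3.2609; min R=1−1/(4·23/75)=0.1848>−1
Confirm numerically:
  x=-3.105: |R|=0.85158 <1
  x=-2.894: |R|=0.67441 <1
  x=-2.464: |R|=0.39786 <1
  x=-2.408: |R|=0.37020 <1
  x=-3.680: |R|=1.47300 >1
  x=-3.346: |R|=1.08735 >1
Stable set (-3.2609, 0).

left endpoint -3.2609.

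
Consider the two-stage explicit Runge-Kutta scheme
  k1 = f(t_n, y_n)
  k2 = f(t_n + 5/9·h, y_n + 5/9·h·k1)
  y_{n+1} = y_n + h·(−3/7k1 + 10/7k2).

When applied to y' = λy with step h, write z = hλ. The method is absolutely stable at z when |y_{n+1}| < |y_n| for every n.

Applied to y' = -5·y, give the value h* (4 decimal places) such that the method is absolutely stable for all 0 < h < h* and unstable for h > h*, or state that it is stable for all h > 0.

Set f=λy, z=hλ:
  k1=λy_n ⇒ h·k1=z·y_n;  k2=λ(1+5/9z)y_n ⇒ h·k2=z(1+5/9z)y_n
  y_{n+1}/y_n = 1 − 3/7z + 10/7z(1+5/9z) = 1 + z + 50/63z²
  R(z) = 1 + z + 50/63z².

Solve |R(x)|<1 on ℝ⁻.
x=-1.63: |R|=1.4787
R=1: x+50/63x²=0 ⇒ x=−63/50=-1.2600; min R=1−1/(4·50/63)=0.6850>−1
Confirm numerically:
  x=-1.209: |R|=0.95106 <1
  x=-1.109: |R|=0.86710 <1
  x=-1.102: |R|=0.86181 <1
  x=-0.999: |R|=0.79306 <1
  x=-1.605: |R|=1.43946 >1
  x=-1.558: |R|=1.36848 >1
  x=-1.344: |R|=1.08960 >1
Interval (-1.2600, 0).

(-1.2600,0); λ=-5 ⇒ h* = (63/50)/5 = 0.2520.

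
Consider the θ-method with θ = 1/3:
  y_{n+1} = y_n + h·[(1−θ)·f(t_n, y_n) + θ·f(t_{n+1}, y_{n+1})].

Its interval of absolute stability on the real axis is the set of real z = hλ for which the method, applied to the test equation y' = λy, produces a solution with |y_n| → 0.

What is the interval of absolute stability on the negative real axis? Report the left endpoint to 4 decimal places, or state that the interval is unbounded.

(-6.0000, 0).

With y'=λy (z=hλ):
  y_{n+1} = y_n + z·[2/3·y_n + 1/3·y_{n+1}] ⇒ (1 − 1/3z)y_{n+1} = (1 + 2/3z)y_n
  so R(z) = (1 + 2/3z)/(1 − 1/3z).

Find x<0 with |R(x)|<1.
x=-0.77: |R|=0.3873
R=−1: 1+2/3x = −1+1/3x ⇒ -1/3x=2 ⇒ x=2/(-1/3)=-6.0000
Confirm numerically:
  x=-4.256: |R|=0.75965 <1
  x=-3.782: |R|=0.67296 <1
  x=-2.813: |R|=0.45175 <1
  x=-6.401: |R|=1.04266 >1
  x=-6.349: |R|=1.03733 >1
So |R|<1 on (-6.0000, 0).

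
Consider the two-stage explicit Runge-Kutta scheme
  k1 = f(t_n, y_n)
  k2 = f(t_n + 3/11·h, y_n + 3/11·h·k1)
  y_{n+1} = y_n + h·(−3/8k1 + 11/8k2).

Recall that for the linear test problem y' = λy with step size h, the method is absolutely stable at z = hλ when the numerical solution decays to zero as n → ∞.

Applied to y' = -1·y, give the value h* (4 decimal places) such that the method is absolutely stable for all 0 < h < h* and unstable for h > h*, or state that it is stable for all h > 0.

On y'=λy, z=hλ:
  k1=λy_n ⇒ h·k1=z·y_n;  k2=λ(1+3/11z)y_n ⇒ h·k2=z(1+3/11z)y_n
  y_{n+1}/y_n = 1 − 3/8z + 11/8z(1+3/11z) = 1 + z + 3/8z²
  Hence R(z) = 1 + z + 3/8z².

Need |R(x)|<1, x<0.
x=-0.49: |R|=0.6000
R=1: x+3/8x²=0 ⇒ x=−8/3=-2.6667; min R=1−1/(4·3/8)=0.3333>−1
Confirm numerically:
  x=-2.492: |R|=0.83677 <1
  x=-2.479: |R|=0.82554 <1
  x=-2.139: |R|=0.57675 <1
  x=-1.149: |R|=0.34608 <1
  x=-2.853: |R|=1.19935 >1
  x=-2.850: |R|=1.19594 >1
  x=-2.826: |R|=1.16885 >1
Stable set (-2.6667, 0).

(-2.6667,0); λ=-1 ⇒ h* = (8/3)/1 = 2.6667.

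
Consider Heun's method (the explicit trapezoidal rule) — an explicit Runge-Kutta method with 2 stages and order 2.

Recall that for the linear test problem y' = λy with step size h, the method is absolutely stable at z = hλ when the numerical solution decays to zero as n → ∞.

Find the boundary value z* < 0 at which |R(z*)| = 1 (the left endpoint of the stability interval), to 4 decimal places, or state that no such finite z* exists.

z* = -2.0000.

Test eqn y'=λy, z=hλ:
  order 2, 2-stage ⇒ R(z)=1+z+z^2/2
  (e.g. R(-0.77)=0.52645, |R|=0.52645)

Find x<0 with |R(x)|<1.
x=-0.77: |R|=0.5264
|R(-1.18)|=0.5162 |R(-1.05)|=0.5012 |R(-0.64)|=0.5648
Bisect:
  x_lo=-2.3360 |R|=1.3925  x_hi=-0.0807 |R|=0.9225
  mid=-1.20838 |R|=0.52171 →hi
  mid=-1.77220 |R|=0.79815 →hi
  mid=-2.05412 |R|=1.05558 →lo
  mid=-1.91316 |R|=0.91693 →hi
  mid=-1.98364 |R|=0.98377 →hi
  mid=-2.01888 |R|=1.01906 →lo
  mid=-2.00126 |R|=1.00126 →lo
  mid=-1.99245 |R|=0.99248 →hi
  ...
  [-2.00002,-1.99988] ⇒ x*=-2.0000
So |R|<1 on (-2.0000, 0).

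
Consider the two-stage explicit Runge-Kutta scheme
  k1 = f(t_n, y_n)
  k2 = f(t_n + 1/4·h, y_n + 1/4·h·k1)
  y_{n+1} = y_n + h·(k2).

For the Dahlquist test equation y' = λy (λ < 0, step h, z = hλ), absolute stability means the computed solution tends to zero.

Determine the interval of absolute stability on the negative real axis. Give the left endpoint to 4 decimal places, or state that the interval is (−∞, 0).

Test eqn y'=λy, z=hλ:
  k1=λy_n ⇒ h·k1=z·y_n;  k2=λ(1+1/4z)y_n ⇒ h·k2=z(1+1/4z)y_n
  y_{n+1}/y_n = 1 + z(1+1/4z) = 1 + z + 1/4z²
  so R(z) = 1 + z + 1/4z².

Boundary: |R(x)|=1, x<0.
x=-1.57: |R|=0.0462
R=1: x+1/4x²=0 ⇒ x=−4=-4.0000; min R=1−1/(4·1/4)=0.0000>−1
Confirm numerically:
  x=-3.507: |R|=0.56776 <1
  x=-2.840: |R|=0.17640 <1
  x=-2.737: |R|=0.13579 <1
  x=-2.129: |R|=0.00416 <1
  x=-4.394: |R|=1.43281 >1
  x=-4.302: |R|=1.32480 >1
  x=-4.178: |R|=1.18592 >1
Interval (-4.0000, 0).

z∈(-4.0000,0).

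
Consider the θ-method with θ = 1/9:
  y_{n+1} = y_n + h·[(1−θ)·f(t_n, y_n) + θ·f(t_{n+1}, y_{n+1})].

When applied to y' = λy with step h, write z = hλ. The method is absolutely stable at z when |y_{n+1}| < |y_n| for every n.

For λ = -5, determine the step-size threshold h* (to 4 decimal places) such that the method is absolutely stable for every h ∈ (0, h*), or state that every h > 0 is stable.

With y'=λy (z=hλ):
  y_{n+1} = y_n + z·[8/9·y_n + 1/9·y_{n+1}] ⇒ (1 − 1/9z)y_{n+1} = (1 + 8/9z)y_n
  Hence R(z) = (1 + 8/9z)/(1 − 1/9z).

Need |R(x)|<1, x<0.
x=-1.46: |R|=0.2562
R=−1: 1+8/9x = −1+1/9x ⇒ -7/9x=2 ⇒ x=2/(-7/9)=-2.5714
Confirm numerically:
  x=-2.478: |R|=0.94302 <1
  x=-2.088: |R|=0.69481 <1
  x=-1.867: |R|=0.54624 <1
  x=-3.136: |R|=1.32564 >1
  x=-3.101: |R|=1.30634 >1
  x=-2.911: |R|=1.19956 >1
So |R|<1 on (-2.5714, 0).

(-2.5714,0); λ=-5 ⇒ h* = (18/7)/5 = 0.5143.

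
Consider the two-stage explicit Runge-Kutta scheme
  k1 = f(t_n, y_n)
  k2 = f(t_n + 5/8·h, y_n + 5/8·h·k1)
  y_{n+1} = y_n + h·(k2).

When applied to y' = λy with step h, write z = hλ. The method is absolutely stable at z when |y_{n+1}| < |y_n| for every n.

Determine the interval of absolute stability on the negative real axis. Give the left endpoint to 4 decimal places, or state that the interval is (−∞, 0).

With y'=λy (z=hλ):
  k1=λy_n ⇒ h·k1=z·y_n;  k2=λ(1+5/8z)y_n ⇒ h·k2=z(1+5/8z)y_n
  y_{n+1}/y_n = 1 + z(1+5/8z) = 1 + z + 5/8z²
  ⇒ R(z) = 1 + z + 5/8z².

Boundary: |R(x)|=1, x<0.
x=-0.46: |R|=0.6723
R=1: x+5/8x²=0 ⇒ x=−8/5=-1.6000; min R=1−1/(4·5/8)=0.6000>−1
Confirm numerically:
  x=-1.506: |R|=0.91152 <1
  x=-1.289: |R|=0.74945 <1
  x=-0.996: |R|=0.62401 <1
  x=-0.843: |R|=0.60116 <1
  x=-2.153: |R|=1.74413 >1
  x=-2.028: |R|=1.54249 >1
  x=-1.661: |R|=1.06333 >1
Interval (-1.6000, 0).

z∈(-1.6000,0).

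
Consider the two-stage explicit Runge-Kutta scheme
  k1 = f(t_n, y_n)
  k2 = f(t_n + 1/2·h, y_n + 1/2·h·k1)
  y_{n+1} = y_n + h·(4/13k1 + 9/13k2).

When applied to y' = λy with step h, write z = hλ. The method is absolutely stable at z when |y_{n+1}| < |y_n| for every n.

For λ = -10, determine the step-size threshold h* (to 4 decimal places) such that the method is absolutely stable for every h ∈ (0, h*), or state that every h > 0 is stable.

(-2.8889,0); λ=-10 ⇒ h* = (26/9)/10 = 0.2889.

Test eqn y'=λy, z=hλ:
  k1=λy_n ⇒ h·k1=z·y_n;  k2=λ(1+1/2z)y_n ⇒ h·k2=z(1+1/2z)y_n
  y_{n+1}/y_n = 1 + 4/13z + 9/13z(1+1/2z) = 1 + z + 9/26z²
  so R(z) = 1 + z + 9/26z².

Need |R(x)|<1, x<0.
x=-0.57: |R|=0.5425
R=1: x+9/26x²=0 ⇒ x=−26/9=-2.8889; min R=1−1/(4·9/26)=0.2778>−1
Confirm numerically:
  x=-2.520: |R|=0.67822 <1
  x=-2.120: |R|=0.43575 <1
  x=-1.269: |R|=0.28843 <1
  x=-3.394: |R|=1.59343 >1
  x=-3.053: |R|=1.17343 >1
Stable set (-2.8889, 0).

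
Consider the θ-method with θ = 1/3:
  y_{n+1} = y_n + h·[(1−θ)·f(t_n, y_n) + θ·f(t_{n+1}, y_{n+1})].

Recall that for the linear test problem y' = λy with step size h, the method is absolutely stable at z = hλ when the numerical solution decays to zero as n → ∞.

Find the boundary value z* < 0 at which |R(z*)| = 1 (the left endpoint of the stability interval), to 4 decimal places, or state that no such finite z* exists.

left endpoint -6.0000.

Set f=λy, z=hλ:
  y_{n+1} = y_n + z·[2/3·y_n + 1/3·y_{n+1}] ⇒ (1 − 1/3z)y_{n+1} = (1 + 2/3z)y_n
  so R(z) = (1 + 2/3z)/(1 − 1/3z).

Find x<0 with |R(x)|<1.
x=-0.53: |R|=0.5496
R=−1: 1+2/3x = −1+1/3x ⇒ -1/3x=2 ⇒ x=2/(-1/3)=-6.0000
Confirm numerically:
  x=-5.787: |R|=0.97576 <1
  x=-5.282: |R|=0.91331 <1
  x=-5.275: |R|=0.91239 <1
  x=-3.966: |R|=0.70801 <1
  x=-6.545: |R|=1.05710 >1
  x=-6.446: |R|=1.04722 >1
  x=-6.443: |R|=1.04691 >1
Stable set (-6.0000, 0).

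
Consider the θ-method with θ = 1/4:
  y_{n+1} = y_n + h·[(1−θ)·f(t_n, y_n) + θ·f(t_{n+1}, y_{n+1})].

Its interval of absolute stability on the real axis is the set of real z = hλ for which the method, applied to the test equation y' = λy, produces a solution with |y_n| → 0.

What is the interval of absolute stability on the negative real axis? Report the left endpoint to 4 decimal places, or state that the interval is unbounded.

With y'=λy (z=hλ):
  y_{n+1} = y_n + z·[3/4·y_n + 1/4·y_{n+1}] ⇒ (1 − 1/4z)y_{n+1} = (1 + 3/4z)y_n
  Hence R(z) = (1 + 3/4z)/(1 − 1/4z).

Solve |R(x)|<1 on ℝ⁻.
x=-1.54: |R|=0.1119
R=−1: 1+3/4x = −1+1/4x ⇒ -1/2x=2 ⇒ x=2/(-1/2)=-4.0000
Confirm numerically:
  x=-3.945: |R|=0.98615 <1
  x=-2.776: |R|=0.63872 <1
  x=-2.279: |R|=0.45182 <1
  x=-2.172: |R|=0.40765 <1
  x=-4.508: |R|=1.11942 >1
  x=-4.492: |R|=1.11587 >1
So |R|<1 on (-4.0000, 0).

(-4.0000, 0).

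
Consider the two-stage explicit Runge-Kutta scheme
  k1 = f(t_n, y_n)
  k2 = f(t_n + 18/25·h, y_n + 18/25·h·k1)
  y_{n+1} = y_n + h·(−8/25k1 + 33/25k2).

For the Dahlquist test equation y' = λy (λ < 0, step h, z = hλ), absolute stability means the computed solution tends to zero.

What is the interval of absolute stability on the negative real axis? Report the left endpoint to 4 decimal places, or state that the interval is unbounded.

z∈(-1.0522,0).

Set f=λy, z=hλ:
  k1=λy_n ⇒ h·k1=z·y_n;  k2=λ(1+18/25z)y_n ⇒ h·k2=z(1+18/25z)y_n
  y_{n+1}/y_n = 1 − 8/25z + 33/25z(1+18/25z) = 1 + z + 594/625z²
  ⇒ R(z) = 1 + z + 594/625z².

Solve |R(x)|<1 on ℝ⁻.
x=-1.63: |R|=1.8951
R=1: x+594/625x²=0 ⇒ x=−625/594=-1.0522; min R=1−1/(4·594/625)=0.7370>−1
Confirm numerically:
  x=-1.005: |R|=0.95493 <1
  x=-0.902: |R|=0.87125 <1
  x=-0.651: |R|=0.75178 <1
  x=-1.504: |R|=1.64582 >1
  x=-1.116: |R|=1.06768 >1
So |R|<1 on (-1.0522, 0).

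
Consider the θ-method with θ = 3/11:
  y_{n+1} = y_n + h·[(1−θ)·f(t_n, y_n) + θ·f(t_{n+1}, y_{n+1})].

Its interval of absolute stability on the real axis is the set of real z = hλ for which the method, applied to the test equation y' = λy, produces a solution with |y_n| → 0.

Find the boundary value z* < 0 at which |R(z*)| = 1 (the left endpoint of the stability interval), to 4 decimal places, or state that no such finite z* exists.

left endpoint -4.4000.

Test eqn y'=λy, z=hλ:
  y_{n+1} = y_n + z·[8/11·y_n + 3/11·y_{n+1}] ⇒ (1 − 3/11z)y_{n+1} = (1 + 8/11z)y_n
  so R(z) = (1 + 8/11z)/(1 − 3/11z).

Solve |R(x)|<1 on ℝ⁻.
x=-0.46: |R|=0.5913
R=−1: 1+8/11x = −1+3/11x ⇒ -5/11x=2 ⇒ x=2/(-5/11)=-4.4000
Confirm numerically:
  x=-3.503: |R|=0.79148 <1
  x=-3.335: |R|=0.74649 <1
  x=-2.206: |R|=0.37734 <1
  x=-4.948: |R|=1.10602 >1
  x=-4.530: |R|=1.02643 >1
So |R|<1 on (-4.4000, 0).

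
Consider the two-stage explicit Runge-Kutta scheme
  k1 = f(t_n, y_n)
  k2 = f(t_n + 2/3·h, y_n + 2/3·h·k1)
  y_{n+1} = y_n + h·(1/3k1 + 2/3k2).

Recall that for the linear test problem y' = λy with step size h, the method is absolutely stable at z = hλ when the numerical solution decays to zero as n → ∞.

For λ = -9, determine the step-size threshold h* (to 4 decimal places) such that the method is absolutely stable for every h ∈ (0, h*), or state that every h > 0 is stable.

Set f=λy, z=hλ:
  k1=λy_n ⇒ h·k1=z·y_n;  k2=λ(1+2/3z)y_n ⇒ h·k2=z(1+2/3z)y_n
  y_{n+1}/y_n = 1 + 1/3z + 2/3z(1+2/3z) = 1 + z + 4/9z²
  ⇒ R(z) = 1 + z + 4/9z².

Find x<0 with |R(x)|<1.
x=-0.87: |R|=0.4664
R=1: x+4/9x²=0 ⇒ x=−9/4=-2.2500; min R=1−1/(4·4/9)=0.4375>−1
Confirm numerically:
  x=-2.009: |R|=0.78481 <1
  x=-1.819: |R|=0.65156 <1
  x=-1.158: |R|=0.43798 <1
  x=-2.801: |R|=1.68593 >1
  x=-2.294: |R|=1.04486 >1
So |R|<1 on (-2.2500, 0).

(-2.2500,0); λ=-9 ⇒ h* = (9/4)/9 = 0.2500.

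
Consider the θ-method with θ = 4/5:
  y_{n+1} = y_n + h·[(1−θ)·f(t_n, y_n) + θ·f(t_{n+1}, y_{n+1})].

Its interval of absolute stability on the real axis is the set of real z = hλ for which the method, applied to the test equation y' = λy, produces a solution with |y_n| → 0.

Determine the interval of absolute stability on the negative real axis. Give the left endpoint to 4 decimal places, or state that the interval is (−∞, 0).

Set f=λy, z=hλ:
  y_{n+1} = y_n + z·[1/5·y_n + 4/5·y_{n+1}] ⇒ (1 − 4/5z)y_{n+1} = (1 + 1/5z)y_n
  so R(z) = (1 + 1/5z)/(1 − 4/5z).

Need |R(x)|<1, x<0.
x=-0.37: |R|=0.7145
x=-2: |R|=0.2308
x=-10: |R|=0.1111
x=-100: |R|=0.2346
θ=4/5≥1/2 ⇒ |1+1/5x|<|1−4/5x| ∀x<0 ⇒ unbounded interval.

interval (−∞, 0).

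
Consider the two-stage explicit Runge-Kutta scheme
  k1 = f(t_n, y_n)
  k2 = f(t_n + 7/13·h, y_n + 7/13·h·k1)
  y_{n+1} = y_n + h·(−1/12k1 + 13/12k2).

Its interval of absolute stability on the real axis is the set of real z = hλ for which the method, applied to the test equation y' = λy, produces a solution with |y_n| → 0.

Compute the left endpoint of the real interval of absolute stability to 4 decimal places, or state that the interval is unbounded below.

z* = -1.7143.

Test eqn y'=λy, z=hλ:
  k1=λy_n ⇒ h·k1=z·y_n;  k2=λ(1+7/13z)y_n ⇒ h·k2=z(1+7/13z)y_n
  y_{n+1}/y_n = 1 − 1/12z + 13/12z(1+7/13z) = 1 + z + 7/12z²
  R(z) = 1 + z + 7/12z².

Solve |R(x)|<1 on ℝ⁻.
x=-0.32: |R|=0.7397
R=1: x+7/12x²=0 ⇒ x=−12/7=-1.7143; min R=1−1/(4·7/12)=0.5714>−1
Confirm numerically:
  x=-1.541: |R|=0.84423 <1
  x=-1.516: |R|=0.82465 <1
  x=-1.220: |R|=0.64823 <1
  x=-1.987: |R|=1.31610 >1
  x=-1.882: |R|=1.18412 >1
So |R|<1 on (-1.7143, 0).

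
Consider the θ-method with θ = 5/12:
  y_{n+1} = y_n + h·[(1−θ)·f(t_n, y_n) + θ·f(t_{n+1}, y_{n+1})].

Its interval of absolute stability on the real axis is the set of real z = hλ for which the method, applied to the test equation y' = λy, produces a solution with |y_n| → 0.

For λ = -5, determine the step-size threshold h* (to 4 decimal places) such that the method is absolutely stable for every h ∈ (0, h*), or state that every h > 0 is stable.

(-12.0000,0); λ=-5 ⇒ h* = (12)/5 = 2.4000.

Set f=λy, z=hλ:
  y_{n+1} = y_n + z·[7/12·y_n + 5/12·y_{n+1}] ⇒ (1 − 5/12z)y_{n+1} = (1 + 7/12z)y_n
  ⇒ R(z) = (1 + 7/12z)/(1 − 5/12z).

Find x<0 with |R(x)|<1.
x=-1.01: |R|=0.2891
R=−1: 1+7/12x = −1+5/12x ⇒ -1/6x=2 ⇒ x=2/(-1/6)=-12.0000
Confirm numerically:
  x=-11.885: |R|=0.99678 <1
  x=-9.946: |R|=0.93345 <1
  x=-8.991: |R|=0.89434 <1
  x=-12.309: |R|=1.00840 >1
  x=-12.156: |R|=1.00429 >1
So |R|<1 on (-12.0000, 0).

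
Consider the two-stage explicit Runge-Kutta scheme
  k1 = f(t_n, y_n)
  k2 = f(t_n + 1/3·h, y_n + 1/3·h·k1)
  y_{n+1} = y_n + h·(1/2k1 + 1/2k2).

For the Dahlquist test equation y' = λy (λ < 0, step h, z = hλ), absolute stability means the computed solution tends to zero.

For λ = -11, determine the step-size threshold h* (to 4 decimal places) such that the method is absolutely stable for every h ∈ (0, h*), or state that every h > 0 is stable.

(-6.0000,0); λ=-11 ⇒ h* = (6)/11 = 0.5455.

Test eqn y'=λy, z=hλ:
  k1=λy_n ⇒ h·k1=z·y_n;  k2=λ(1+1/3z)y_n ⇒ h·k2=z(1+1/3z)y_n
  y_{n+1}/y_n = 1 + 1/2z + 1/2z(1+1/3z) = 1 + z + 1/6z²
  ⇒ R(z) = 1 + z + 1/6z².

Find x<0 with |R(x)|<1.
x=-1.54: |R|=0.1447
R=1: x+1/6x²=0 ⇒ x=−6=-6.0000; min R=1−1/(4·1/6)=-0.5000>−1
Confirm numerically:
  x=-5.787: |R|=0.79456 <1
  x=-4.993: |R|=0.16201 <1
  x=-4.002: |R|=0.33267 <1
  x=-3.088: |R|=0.49871 <1
  x=-6.407: |R|=1.43461 >1
  x=-6.171: |R|=1.17587 >1
  x=-6.148: |R|=1.15165 >1
Interval (-6.0000, 0).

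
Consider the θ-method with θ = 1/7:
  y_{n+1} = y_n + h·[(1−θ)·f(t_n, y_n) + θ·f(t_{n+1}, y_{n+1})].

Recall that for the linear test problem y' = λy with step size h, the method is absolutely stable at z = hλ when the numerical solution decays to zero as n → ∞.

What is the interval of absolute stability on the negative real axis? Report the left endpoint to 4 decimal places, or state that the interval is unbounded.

z∈(-2.8000,0).

Test eqn y'=λy, z=hλ:
  y_{n+1} = y_n + z·[6/7·y_n + 1/7·y_{n+1}] ⇒ (1 − 1/7z)y_{n+1} = (1 + 6/7z)y_n
  R(z) = (1 + 6/7z)/(1 − 1/7z).

Need |R(x)|<1, x<0.
x=-1.45: |R|=0.2012
R=−1: 1+6/7x = −1+1/7x ⇒ -5/7x=2 ⇒ x=2/(-5/7)=-2.8000
Confirm numerically:
  x=-2.630: |R|=0.91173 <1
  x=-2.563: |R|=0.87608 <1
  x=-2.442: |R|=0.81042 <1
  x=-1.950: |R|=0.52514 <1
  x=-3.111: |R|=1.15379 >1
  x=-2.854: |R|=1.02740 >1
Stable set (-2.8000, 0).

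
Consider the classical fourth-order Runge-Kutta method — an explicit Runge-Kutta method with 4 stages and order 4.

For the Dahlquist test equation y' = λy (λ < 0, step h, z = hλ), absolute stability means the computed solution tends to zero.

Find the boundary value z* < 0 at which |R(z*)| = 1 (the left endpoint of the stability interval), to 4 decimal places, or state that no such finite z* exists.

Set f=λy, z=hλ:
  order 4, 4-stage ⇒ R(z)=1+z+z^2/2+z^3/6+z^4/24
  (e.g. R(-0.55)=0.57733, |R|=0.57733)

Need |R(x)|<1, x<0.
x=-0.55: |R|=0.5773
|R(-2.53)|=0.6786 |R(-1.97)|=0.3238 |R(-1.37)|=0.2867
Bisect:
  x_lo=-3.6230 |R|=3.1931  x_hi=-0.1699 |R|=0.8438
  mid=-1.89644 |R|=0.30400 →hi
  mid=-2.75973 |R|=0.96213 →hi
  mid=-3.19137 |R|=1.80591 →lo
  mid=-2.97555 |R|=1.32684 →lo
  mid=-2.86764 |R|=1.13142 →lo
  mid=-2.81368 |R|=1.04365 →lo
  mid=-2.78671 |R|=1.00213 →lo
  mid=-2.77322 |R|=0.98194 →hi
  mid=-2.77996 |R|=0.99199 →hi
  ...
  [-2.78544,-2.78523] ⇒ x*=-2.7853
Interval (-2.7853, 0).

z* = -2.7853.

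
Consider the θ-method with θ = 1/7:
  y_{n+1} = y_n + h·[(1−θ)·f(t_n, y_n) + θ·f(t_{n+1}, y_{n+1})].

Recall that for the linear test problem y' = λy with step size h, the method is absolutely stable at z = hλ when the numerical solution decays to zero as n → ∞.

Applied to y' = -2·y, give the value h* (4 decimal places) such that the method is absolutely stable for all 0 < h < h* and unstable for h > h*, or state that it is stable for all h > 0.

With y'=λy (z=hλ):
  y_{n+1} = y_n + z·[6/7·y_n + 1/7·y_{n+1}] ⇒ (1 − 1/7z)y_{n+1} = (1 + 6/7z)y_n
  Hence R(z) = (1 + 6/7z)/(1 − 1/7z).

Find x<0 with |R(x)|<1.
x=-0.79: |R|=0.2901
R=−1: 1+6/7x = −1+1/7x ⇒ -5/7x=2 ⇒ x=2/(-5/7)=-2.8000
Confirm numerically:
  x=-2.677: |R|=0.93645 <1
  x=-2.435: |R|=0.80657 <1
  x=-2.396: |R|=0.78501 <1
  x=-1.166: |R|=0.00049 <1
  x=-3.140: |R|=1.16765 >1
  x=-3.124: |R|=1.16002 >1
  x=-2.955: |R|=1.07785 >1
Interval (-2.8000, 0).

(-2.8000,0); λ=-2 ⇒ h* = (14/5)/2 = 1.4000.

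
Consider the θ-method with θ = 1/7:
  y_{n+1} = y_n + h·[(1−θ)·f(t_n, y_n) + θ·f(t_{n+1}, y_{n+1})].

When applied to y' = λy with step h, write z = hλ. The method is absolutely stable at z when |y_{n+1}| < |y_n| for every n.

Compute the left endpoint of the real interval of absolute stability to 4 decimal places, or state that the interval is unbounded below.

z* = -2.8000.

On y'=λy, z=hλ:
  y_{n+1} = y_n + z·[6/7·y_n + 1/7·y_{n+1}] ⇒ (1 − 1/7z)y_{n+1} = (1 + 6/7z)y_n
  so R(z) = (1 + 6/7z)/(1 − 1/7z).

Need |R(x)|<1, x<0.
x=-1.13: |R|=0.0271
R=−1: 1+6/7x = −1+1/7x ⇒ -5/7x=2 ⇒ x=2/(-5/7)=-2.8000
Confirm numerically:
  x=-2.159: |R|=0.65007 <1
  x=-2.025: |R|=0.57064 <1
  x=-1.889: |R|=0.48757 <1
  x=-1.214: |R|=0.03458 <1
  x=-3.372: |R|=1.27574 >1
  x=-2.863: |R|=1.03194 >1
Interval (-2.8000, 0).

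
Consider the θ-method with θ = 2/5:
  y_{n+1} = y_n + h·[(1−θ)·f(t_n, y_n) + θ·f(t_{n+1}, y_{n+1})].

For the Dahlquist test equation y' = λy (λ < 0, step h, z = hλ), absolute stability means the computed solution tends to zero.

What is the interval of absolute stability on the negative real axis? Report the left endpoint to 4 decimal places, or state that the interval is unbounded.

(-10.0000, 0).

On y'=λy, z=hλ:
  y_{n+1} = y_n + z·[3/5·y_n + 2/5·y_{n+1}] ⇒ (1 − 2/5z)y_{n+1} = (1 + 3/5z)y_n
  R(z) = (1 + 3/5z)/(1 − 2/5z).

Boundary: |R(x)|=1, x<0.
x=-0.93: |R|=0.3222
R=−1: 1+3/5x = −1+2/5x ⇒ -1/5x=2 ⇒ x=2/(-1/5)=-10.0000
Confirm numerically:
  x=-7.109: |R|=0.84957 <1
  x=-6.263: |R|=0.78677 <1
  x=-6.219: |R|=0.78317 <1
  x=-6.149: |R|=0.77737 <1
  x=-10.448: |R|=1.01730 >1
  x=-10.315: |R|=1.01229 >1
Interval (-10.0000, 0).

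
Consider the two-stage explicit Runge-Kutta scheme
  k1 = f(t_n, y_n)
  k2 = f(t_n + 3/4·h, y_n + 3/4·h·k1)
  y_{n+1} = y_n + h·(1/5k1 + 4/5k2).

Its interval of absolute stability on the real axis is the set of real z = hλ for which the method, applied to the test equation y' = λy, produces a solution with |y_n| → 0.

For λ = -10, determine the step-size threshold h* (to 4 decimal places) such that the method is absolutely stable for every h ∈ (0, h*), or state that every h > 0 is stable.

(-1.6667,0); λ=-10 ⇒ h* = (5/3)/10 = 0.1667.

With y'=λy (z=hλ):
  k1=λy_n ⇒ h·k1=z·y_n;  k2=λ(1+3/4z)y_n ⇒ h·k2=z(1+3/4z)y_n
  y_{n+1}/y_n = 1 + 1/5z + 4/5z(1+3/4z) = 1 + z + 3/5z²
  ⇒ R(z) = 1 + z + 3/5z².

Boundary: |R(x)|=1, x<0.
x=-0.69: |R|=0.5957
R=1: x+3/5x²=0 ⇒ x=−5/3=-1.6667; min R=1−1/(4·3/5)=0.5833>−1
Confirm numerically:
  x=-1.427: |R|=0.79480 <1
  x=-1.163: |R|=0.64854 <1
  x=-0.952: |R|=0.59178 <1
  x=-0.906: |R|=0.58650 <1
  x=-2.216: |R|=1.73039 >1
  x=-2.207: |R|=1.71551 >1
  x=-1.868: |R|=1.22565 >1
Stable set (-1.6667, 0).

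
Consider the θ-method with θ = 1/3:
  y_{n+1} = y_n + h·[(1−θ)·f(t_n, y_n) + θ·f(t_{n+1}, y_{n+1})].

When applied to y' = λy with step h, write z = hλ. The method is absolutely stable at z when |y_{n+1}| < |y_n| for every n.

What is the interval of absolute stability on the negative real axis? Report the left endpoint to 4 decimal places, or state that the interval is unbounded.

On y'=λy, z=hλ:
  y_{n+1} = y_n + z·[2/3·y_n + 1/3·y_{n+1}] ⇒ (1 − 1/3z)y_{n+1} = (1 + 2/3z)y_n
  R(z) = (1 + 2/3z)/(1 − 1/3z).

Boundary: |R(x)|=1, x<0.
x=-0.39: |R|=0.6549
R=−1: 1+2/3x = −1+1/3x ⇒ -1/3x=2 ⇒ x=2/(-1/3)=-6.0000
Confirm numerically:
  x=-5.554: |R|=0.94786 <1
  x=-3.960: |R|=0.70690 <1
  x=-3.017: |R|=0.50424 <1
  x=-2.490: |R|=0.36066 <1
  x=-6.468: |R|=1.04943 >1
  x=-6.439: |R|=1.04651 >1
  x=-6.334: |R|=1.03578 >1
Stable set (-6.0000, 0).

z∈(-6.0000,0).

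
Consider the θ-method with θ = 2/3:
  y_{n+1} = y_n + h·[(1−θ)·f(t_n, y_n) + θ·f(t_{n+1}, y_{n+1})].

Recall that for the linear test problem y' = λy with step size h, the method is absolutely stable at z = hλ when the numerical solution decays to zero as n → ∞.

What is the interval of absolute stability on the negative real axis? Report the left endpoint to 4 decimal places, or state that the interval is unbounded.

On y'=λy, z=hλ:
  y_{n+1} = y_n + z·[1/3·y_n + 2/3·y_{n+1}] ⇒ (1 − 2/3z)y_{n+1} = (1 + 1/3z)y_n
  Hence R(z) = (1 + 1/3z)/(1 − 2/3z).

Solve |R(x)|<1 on ℝ⁻.
x=-0.58: |R|=0.5817
x=-2: |R|=0.1429
x=-10: |R|=0.3043
x=-100: |R|=0.4778
θ=2/3≥1/2 ⇒ |1+1/3x|<|1−2/3x| ∀x<0 ⇒ interval (−∞,0).

(−∞, 0) — no finite endpoint.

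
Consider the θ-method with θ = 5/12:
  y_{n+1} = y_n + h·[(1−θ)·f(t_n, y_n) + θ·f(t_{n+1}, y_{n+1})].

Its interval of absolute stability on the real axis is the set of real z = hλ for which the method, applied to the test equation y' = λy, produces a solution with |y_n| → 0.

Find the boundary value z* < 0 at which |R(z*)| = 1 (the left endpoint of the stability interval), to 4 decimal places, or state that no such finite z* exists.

Set f=λy, z=hλ:
  y_{n+1} = y_n + z·[7/12·y_n + 5/12·y_{n+1}] ⇒ (1 − 5/12z)y_{n+1} = (1 + 7/12z)y_n
  so R(z) = (1 + 7/12z)/(1 − 5/12z).

Boundary: |R(x)|=1, x<0.
x=-0.33: |R|=0.7099
R=−1: 1+7/12x = −1+5/12x ⇒ -1/6x=2 ⇒ x=2/(-1/6)=-12.0000
Confirm numerically:
  x=-10.476: |R|=0.95266 <1
  x=-9.836: |R|=0.92926 <1
  x=-6.696: |R|=0.76675 <1
  x=-5.966: |R|=0.71150 <1
  x=-12.184: |R|=1.00505 >1
  x=-12.094: |R|=1.00259 >1
Stable set (-12.0000, 0).

z* = -12.0000.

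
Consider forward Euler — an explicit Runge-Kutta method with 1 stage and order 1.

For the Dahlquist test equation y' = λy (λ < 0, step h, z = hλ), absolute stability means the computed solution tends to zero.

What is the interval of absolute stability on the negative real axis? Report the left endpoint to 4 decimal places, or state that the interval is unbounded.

With y'=λy (z=hλ):
  order 1, 1-stage ⇒ R(z)=1+z
  (e.g. R(-1.78)=-0.78000, |R|=0.78000)

Solve |R(x)|<1 on ℝ⁻.
x=-1.78: |R|=0.7800
|R(-1.79)|=0.7900 |R(-0.91)|=0.0900 |R(-0.84)|=0.1600
Bisect:
  x_lo=-2.8826 |R|=1.8826  x_hi=-0.2884 |R|=0.7116
  mid=-1.58550 |R|=0.58550 →hi
  mid=-2.23406 |R|=1.23406 →lo
  mid=-1.90978 |R|=0.90978 →hi
  mid=-2.07192 |R|=1.07192 →lo
  mid=-1.99085 |R|=0.99085 →hi
  mid=-2.03138 |R|=1.03138 →lo
  mid=-2.01112 |R|=1.01112 →lo
  mid=-2.00098 |R|=1.00098 →lo
  mid=-1.99591 |R|=0.99591 →hi
  mid=-1.99845 |R|=0.99845 →hi
  ...
  [-2.00003,-1.99987] ⇒ x*=-2.0000
Stable set (-2.0000, 0).

(-2.0000, 0).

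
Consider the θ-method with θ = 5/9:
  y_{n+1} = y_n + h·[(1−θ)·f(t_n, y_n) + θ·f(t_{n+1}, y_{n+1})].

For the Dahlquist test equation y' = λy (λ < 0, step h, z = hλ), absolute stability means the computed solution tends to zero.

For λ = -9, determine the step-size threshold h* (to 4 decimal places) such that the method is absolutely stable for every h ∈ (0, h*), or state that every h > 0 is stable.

Test eqn y'=λy, z=hλ:
  y_{n+1} = y_n + z·[4/9·y_n + 5/9·y_{n+1}] ⇒ (1 − 5/9z)y_{n+1} = (1 + 4/9z)y_n
  Hence R(z) = (1 + 4/9z)/(1 − 5/9z).

Solve |R(x)|<1 on ℝ⁻.
x=-0.67: |R|=0.5117
x=-2: |R|=0.0526
x=-10: |R|=0.5254
x=-100: |R|=0.7682
θ=5/9≥1/2 ⇒ |1+4/9x|<|1−5/9x| ∀x<0 ⇒ interval (−∞,0).

interval (−∞, 0). Any h>0 works for λ=-9.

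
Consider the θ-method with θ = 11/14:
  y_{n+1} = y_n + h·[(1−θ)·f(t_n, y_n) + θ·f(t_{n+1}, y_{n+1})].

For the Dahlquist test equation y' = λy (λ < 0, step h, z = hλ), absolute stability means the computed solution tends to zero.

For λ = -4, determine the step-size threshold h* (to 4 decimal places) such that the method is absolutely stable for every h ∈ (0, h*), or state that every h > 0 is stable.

(−∞, 0) — no finite endpoint. Any h>0 works for λ=-4.

With y'=λy (z=hλ):
  y_{n+1} = y_n + z·[3/14·y_n + 11/14·y_{n+1}] ⇒ (1 − 11/14z)y_{n+1} = (1 + 3/14z)y_n
  R(z) = (1 + 3/14z)/(1 − 11/14z).

Need |R(x)|<1, x<0.
x=-1.16: |R|=0.3931
x=-2: |R|=0.2222
x=-10: |R|=0.1290
x=-100: |R|=0.2567
θ=11/14≥1/2 ⇒ |1+3/14x|<|1−11/14x| ∀x<0 ⇒ interval (−∞,0).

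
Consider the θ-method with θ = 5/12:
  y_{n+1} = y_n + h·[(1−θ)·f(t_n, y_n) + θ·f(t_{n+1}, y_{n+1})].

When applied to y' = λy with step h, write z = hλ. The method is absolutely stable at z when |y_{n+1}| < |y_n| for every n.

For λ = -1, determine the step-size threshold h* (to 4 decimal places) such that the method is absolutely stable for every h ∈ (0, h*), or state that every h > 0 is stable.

(-12.0000,0); λ=-1 ⇒ h* = (12)/1 = 12.0000.

Set f=λy, z=hλ:
  y_{n+1} = y_n + z·[7/12·y_n + 5/12·y_{n+1}] ⇒ (1 − 5/12z)y_{n+1} = (1 + 7/12z)y_n
  so R(z) = (1 + 7/12z)/(1 − 5/12z).

Need |R(x)|<1, x<0.
x=-1.78: |R|=0.0220
R=−1: 1+7/12x = −1+5/12x ⇒ -1/6x=2 ⇒ x=2/(-1/6)=-12.0000
Confirm numerically:
  x=-10.339: |R|=0.94785 <1
  x=-7.839: |R|=0.83745 <1
  x=-6.281: |R|=0.73648 <1
  x=-12.587: |R|=1.01567 >1
  x=-12.335: |R|=1.00909 >1
  x=-12.330: |R|=1.00896 >1
Stable set (-12.0000, 0).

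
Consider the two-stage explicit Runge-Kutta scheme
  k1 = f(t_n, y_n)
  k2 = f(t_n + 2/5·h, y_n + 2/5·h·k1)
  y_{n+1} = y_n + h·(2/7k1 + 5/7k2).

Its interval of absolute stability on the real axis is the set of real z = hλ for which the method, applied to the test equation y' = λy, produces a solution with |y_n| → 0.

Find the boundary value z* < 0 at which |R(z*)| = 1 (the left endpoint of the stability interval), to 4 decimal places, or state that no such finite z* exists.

Test eqn y'=λy, z=hλ:
  k1=λy_n ⇒ h·k1=z·y_n;  k2=λ(1+2/5z)y_n ⇒ h·k2=z(1+2/5z)y_n
  y_{n+1}/y_n = 1 + 2/7z + 5/7z(1+2/5z) = 1 + z + 2/7z²
  so R(z) = 1 + z + 2/7z².

Solve |R(x)|<1 on ℝ⁻.
x=-0.98: |R|=0.2944
R=1: x+2/7x²=0 ⇒ x=−7/2=-3.5000; min R=1−1/(4·2/7)=0.1250>−1
Confirm numerically:
  x=-2.824: |R|=0.45456 <1
  x=-1.856: |R|=0.12821 <1
  x=-1.838: |R|=0.12721 <1
  x=-4.075: |R|=1.66946 >1
  x=-3.973: |R|=1.53692 >1
  x=-3.866: |R|=1.40427 >1
Stable set (-3.5000, 0).

left endpoint -3.5000.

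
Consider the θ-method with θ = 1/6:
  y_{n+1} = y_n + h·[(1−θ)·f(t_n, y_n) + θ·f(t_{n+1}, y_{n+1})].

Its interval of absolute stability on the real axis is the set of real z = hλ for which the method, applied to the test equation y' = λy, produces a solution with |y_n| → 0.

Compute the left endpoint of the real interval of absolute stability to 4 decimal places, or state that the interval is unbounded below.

Set f=λy, z=hλ:
  y_{n+1} = y_n + z·[5/6·y_n + 1/6·y_{n+1}] ⇒ (1 − 1/6z)y_{n+1} = (1 + 5/6z)y_n
  so R(z) = (1 + 5/6z)/(1 − 1/6z).

Solve |R(x)|<1 on ℝ⁻.
x=-1.13: |R|=0.0491
R=−1: 1+5/6x = −1+1/6x ⇒ -2/3x=2 ⇒ x=2/(-2/3)=-3.0000
Confirm numerically:
  x=-2.579: |R|=0.80371 <1
  x=-1.779: |R|=0.37216 <1
  x=-1.722: |R|=0.33800 <1
  x=-3.501: |R|=1.21093 >1
  x=-3.461: |R|=1.19491 >1
Stable set (-3.0000, 0).

left endpoint -3.0000.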